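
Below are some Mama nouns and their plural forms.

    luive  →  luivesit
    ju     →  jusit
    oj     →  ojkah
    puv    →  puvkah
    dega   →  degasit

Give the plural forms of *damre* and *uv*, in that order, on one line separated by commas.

damresit, uvkah

The pattern is consonant vs. vowel: -kah when the stem ends in a consonant (*oj*, *puv*); -sit when the stem ends in a vowel (*luive*, *ju*, *dega*).
Since the final sound of *damre* is /e/ (a vowel), it takes -sit, giving *damresit*.
Since the final sound of *uv* is /v/ (a consonant), it takes -kah, giving *uvkah*.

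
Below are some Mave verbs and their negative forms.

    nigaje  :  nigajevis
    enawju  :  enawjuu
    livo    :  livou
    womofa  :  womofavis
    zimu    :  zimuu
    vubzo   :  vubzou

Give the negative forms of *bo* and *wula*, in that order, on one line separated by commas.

bou, wulavis

The suffix is conditioned by the last vowel: -u when the last vowel of the stem is a rounded vowel (*enawju*, *livo*, *zimu*, *vubzo*); -vis when the last vowel of the stem is an unrounded vowel (*nigaje*, *womofa*).
Since the last vowel of *bo* is /o/ (a rounded vowel), it takes -u, giving *bou*.
Since the last vowel of *wula* is /a/ (an unrounded vowel), it takes -vis, giving *wulavis*.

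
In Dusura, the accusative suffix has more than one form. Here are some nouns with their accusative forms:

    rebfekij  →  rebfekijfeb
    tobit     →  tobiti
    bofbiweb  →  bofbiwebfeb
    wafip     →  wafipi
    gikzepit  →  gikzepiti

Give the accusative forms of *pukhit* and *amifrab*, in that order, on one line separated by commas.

The pattern is voicing of the final consonant: -i when the stem ends in a voiceless consonant (*tobit*, *wafip*, *gikzepit*); -feb when the stem ends in a voiced consonant (*rebfekij*, *bofbiweb*).
*pukhit*: final consonant = /t/, voiceless → -i → *pukhiti*.
The final consonant of *amifrab* is /b/, which is voiced, so the suffix is -feb, giving *amifrabfeb*.

pukhiti, amifrabfeb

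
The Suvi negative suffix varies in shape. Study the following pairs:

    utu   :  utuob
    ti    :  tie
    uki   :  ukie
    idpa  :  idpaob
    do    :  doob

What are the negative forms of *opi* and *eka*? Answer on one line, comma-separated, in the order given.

opie, ekaob

Looking at the last vowel of each stem: -e when the last vowel of the stem is a front vowel (*ti*, *uki*); -ob when the last vowel of the stem is a back vowel (*utu*, *idpa*, *do*).
*opi*: last vowel = /i/, a front vowel → -e → *opie*.
Since the last vowel of *eka* is /a/ (a back vowel), it takes -ob, giving *ekaob*.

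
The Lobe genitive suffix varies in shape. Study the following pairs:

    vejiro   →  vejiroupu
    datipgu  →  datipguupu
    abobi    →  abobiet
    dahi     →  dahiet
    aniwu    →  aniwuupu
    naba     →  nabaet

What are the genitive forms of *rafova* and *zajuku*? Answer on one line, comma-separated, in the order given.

rafovaet, zajukuupu

Looking at the last vowel of each stem: -upu when the last vowel of the stem is a rounded vowel (*vejiro*, *datipgu*, *aniwu*); -et when the last vowel of the stem is an unrounded vowel (*abobi*, *dahi*, *naba*).
The last vowel of *rafova* is /a/, which is an unrounded vowel, so the suffix is -et, giving *rafovaet*.
*zajuku* — last vowel /u/ (a rounded vowel) → -upu → *zajukuupu*.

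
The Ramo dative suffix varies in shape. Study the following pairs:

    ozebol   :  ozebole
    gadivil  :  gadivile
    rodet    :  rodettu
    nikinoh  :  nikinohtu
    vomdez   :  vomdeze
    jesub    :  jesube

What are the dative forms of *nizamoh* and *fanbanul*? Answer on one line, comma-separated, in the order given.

Looking at the final consonant of each stem: -tu when the stem ends in a voiceless consonant (*rodet*, *nikinoh*); -e when the stem ends in a voiced consonant (*ozebol*, *gadivil*, *vomdez*, *jesub*).
*nizamoh* — final consonant /h/ (voiceless) → -tu → *nizamohtu*.
*fanbanul*: final consonant = /l/, voiced → -e → *fanbanule*.

nizamohtu, fanbanule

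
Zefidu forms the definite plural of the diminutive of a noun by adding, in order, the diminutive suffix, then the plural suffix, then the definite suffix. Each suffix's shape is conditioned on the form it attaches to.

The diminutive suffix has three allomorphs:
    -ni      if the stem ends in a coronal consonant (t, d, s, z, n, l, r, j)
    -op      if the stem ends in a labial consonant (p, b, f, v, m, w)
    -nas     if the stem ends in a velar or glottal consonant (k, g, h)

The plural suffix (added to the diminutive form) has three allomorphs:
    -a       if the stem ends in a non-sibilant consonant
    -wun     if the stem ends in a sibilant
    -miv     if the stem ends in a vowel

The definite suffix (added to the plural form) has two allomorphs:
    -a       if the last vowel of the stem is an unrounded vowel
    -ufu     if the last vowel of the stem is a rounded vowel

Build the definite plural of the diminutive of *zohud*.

zohudnimiva

*zohud*: final consonant = /d/, coronal → -ni → *zohudni*.
The diminutive form *zohudni*: final sound = /i/, a vowel → -miv → *zohudnimiv*.
Since the last vowel of the plural form *zohudnimiv* is /i/ (an unrounded vowel), it takes -a, giving *zohudnimiva*.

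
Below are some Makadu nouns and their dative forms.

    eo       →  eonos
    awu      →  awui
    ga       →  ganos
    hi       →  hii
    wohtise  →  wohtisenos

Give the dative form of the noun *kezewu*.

kezewui

The alternation tracks the last vowel of the stem — -i when the last vowel of the stem is a high vowel (*awu*, *hi*); -nos when the last vowel of the stem is a non-high vowel (*eo*, *ga*, *wohtise*).
*kezewu* — last vowel /u/ (a high vowel) → -i → *kezewui*.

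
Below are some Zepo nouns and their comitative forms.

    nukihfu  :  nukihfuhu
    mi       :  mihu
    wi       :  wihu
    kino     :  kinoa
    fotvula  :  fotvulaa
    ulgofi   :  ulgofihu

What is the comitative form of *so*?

soa

The pattern is height harmony: -hu when the last vowel of the stem is a high vowel (*nukihfu*, *mi*, *wi*, *ulgofi*); -a when the last vowel of the stem is a non-high vowel (*kino*, *fotvula*).
Since the last vowel of *so* is /o/ (a non-high vowel), it takes -a, giving *soa*.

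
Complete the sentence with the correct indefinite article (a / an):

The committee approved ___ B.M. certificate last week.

The indefinite article is chosen by the initial *sound* of the following word, not its spelling.
The initialism *B.M.* is read letter by letter; the first letter, B, is pronounced /biː/, which begins with a consonant sound.
So the article is *a*: The committee approved a B.M. certificate last week.

a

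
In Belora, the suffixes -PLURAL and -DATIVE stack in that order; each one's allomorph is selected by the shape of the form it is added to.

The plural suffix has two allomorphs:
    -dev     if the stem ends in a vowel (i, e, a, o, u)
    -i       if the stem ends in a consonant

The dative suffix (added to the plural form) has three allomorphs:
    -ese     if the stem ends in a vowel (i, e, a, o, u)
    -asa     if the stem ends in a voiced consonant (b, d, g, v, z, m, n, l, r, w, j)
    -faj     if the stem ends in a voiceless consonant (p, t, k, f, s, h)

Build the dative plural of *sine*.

*sine* — final sound /e/ (a vowel) → -dev → *sinedev*.
The plural form *sinedev*: final sound = /v/, a voiced consonant → -asa → *sinedevasa*.

sinedevasa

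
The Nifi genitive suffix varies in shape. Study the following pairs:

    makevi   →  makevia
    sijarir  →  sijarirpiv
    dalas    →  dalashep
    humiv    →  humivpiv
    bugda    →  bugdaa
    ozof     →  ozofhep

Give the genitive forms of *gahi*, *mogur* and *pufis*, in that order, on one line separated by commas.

The suffix is conditioned by the final sound: -hep when the stem ends in a voiceless consonant (*dalas*, *ozof*); -piv when the stem ends in a voiced consonant (*sijarir*, *humiv*); -a when the stem ends in a vowel (*makevi*, *bugda*).
*gahi* — final sound /i/ (a vowel) → -a → *gahia*.
*mogur* — final sound /r/ (a voiced consonant) → -piv → *mogurpiv*.
*pufis* — final sound /s/ (a voiceless consonant) → -hep → *pufishep*.

gahia, mogurpiv, pufishep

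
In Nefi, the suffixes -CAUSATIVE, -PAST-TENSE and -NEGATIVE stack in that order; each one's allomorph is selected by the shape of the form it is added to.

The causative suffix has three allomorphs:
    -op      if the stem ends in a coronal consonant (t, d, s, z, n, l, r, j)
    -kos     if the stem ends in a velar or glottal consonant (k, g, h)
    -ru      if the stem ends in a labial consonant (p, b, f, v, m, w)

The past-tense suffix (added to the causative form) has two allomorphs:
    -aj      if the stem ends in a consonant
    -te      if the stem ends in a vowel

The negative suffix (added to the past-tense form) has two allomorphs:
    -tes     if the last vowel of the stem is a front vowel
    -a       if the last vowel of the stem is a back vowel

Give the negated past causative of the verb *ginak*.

ginakkosaja

Since the final consonant of *ginak* is /k/ (velar/glottal), it takes -kos, giving *ginakkos*.
Since the final sound of the causative form *ginakkos* is /s/ (a consonant), it takes -aj, giving *ginakkosaj*.
The past-tense form *ginakkosaj* — last vowel /a/ (a back vowel) → -a → *ginakkosaja*.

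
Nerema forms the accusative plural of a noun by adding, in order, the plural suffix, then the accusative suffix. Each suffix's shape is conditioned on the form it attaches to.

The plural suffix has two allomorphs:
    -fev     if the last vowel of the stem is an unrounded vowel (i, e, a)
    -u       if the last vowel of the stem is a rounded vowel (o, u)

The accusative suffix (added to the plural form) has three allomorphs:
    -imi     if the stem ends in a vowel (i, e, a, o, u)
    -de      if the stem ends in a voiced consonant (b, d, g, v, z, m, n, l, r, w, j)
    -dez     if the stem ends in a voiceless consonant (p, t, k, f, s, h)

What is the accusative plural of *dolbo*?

Since the last vowel of *dolbo* is /o/ (a rounded vowel), it takes -u, giving *dolbou*.
Since the final sound of the plural form *dolbou* is /u/ (a vowel), it takes -imi, giving *dolbouimi*.

dolbouimi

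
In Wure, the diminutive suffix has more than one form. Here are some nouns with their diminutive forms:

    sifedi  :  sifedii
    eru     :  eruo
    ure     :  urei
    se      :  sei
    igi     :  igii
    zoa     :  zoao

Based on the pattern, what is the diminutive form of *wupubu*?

The suffix is conditioned by the last vowel: -i when the last vowel of the stem is a front vowel (*sifedi*, *ure*, *se*, *igi*); -o when the last vowel of the stem is a back vowel (*eru*, *zoa*).
The last vowel of *wupubu* is /u/, which is a back vowel, so the suffix is -o, giving *wupubuo*.

wupubuo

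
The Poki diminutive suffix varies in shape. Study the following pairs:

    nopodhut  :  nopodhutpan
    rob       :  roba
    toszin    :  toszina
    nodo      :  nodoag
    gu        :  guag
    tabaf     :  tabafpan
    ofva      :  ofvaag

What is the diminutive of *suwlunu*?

suwlunuag

The alternation tracks the final sound of the stem — -pan when the stem ends in a voiceless consonant (*nopodhut*, *tabaf*); -a when the stem ends in a voiced consonant (*rob*, *toszin*); -ag when the stem ends in a vowel (*nodo*, *gu*, *ofva*).
Since the final sound of *suwlunu* is /u/ (a vowel), it takes -ag, giving *suwlunuag*.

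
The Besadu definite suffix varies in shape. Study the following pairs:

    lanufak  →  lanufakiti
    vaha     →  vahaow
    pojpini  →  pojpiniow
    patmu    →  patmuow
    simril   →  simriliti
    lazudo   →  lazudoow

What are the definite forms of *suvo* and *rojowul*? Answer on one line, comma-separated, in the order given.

suvoow, rojowuliti

The suffix is conditioned by the final sound: -iti when the stem ends in a consonant (*lanufak*, *simril*); -ow when the stem ends in a vowel (*vaha*, *pojpini*, *patmu*, *lazudo*).
*suvo*: final sound = /o/, a vowel → -ow → *suvoow*.
*rojowul*: final sound = /l/, a consonant → -iti → *rojowuliti*.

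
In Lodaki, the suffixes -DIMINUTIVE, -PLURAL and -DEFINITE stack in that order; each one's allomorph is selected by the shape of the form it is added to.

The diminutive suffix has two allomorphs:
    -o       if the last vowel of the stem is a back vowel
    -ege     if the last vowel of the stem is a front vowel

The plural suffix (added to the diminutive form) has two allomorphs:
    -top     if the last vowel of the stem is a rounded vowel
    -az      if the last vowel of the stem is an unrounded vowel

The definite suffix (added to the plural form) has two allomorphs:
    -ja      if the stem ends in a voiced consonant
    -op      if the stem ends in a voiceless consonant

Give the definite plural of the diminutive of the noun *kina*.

*kina*: last vowel = /a/, a back vowel → -o → *kinao*.
Since the last vowel of the diminutive form *kinao* is /o/ (a rounded vowel), it takes -top, giving *kinaotop*.
The plural form *kinaotop*: final consonant = /p/, voiceless → -op → *kinaotopop*.

kinaotopop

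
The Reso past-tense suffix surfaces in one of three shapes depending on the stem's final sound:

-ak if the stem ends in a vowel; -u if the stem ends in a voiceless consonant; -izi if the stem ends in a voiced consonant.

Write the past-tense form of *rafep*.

*rafep* — final sound /p/ (a voiceless consonant) → -u → *rafepu*.

rafepu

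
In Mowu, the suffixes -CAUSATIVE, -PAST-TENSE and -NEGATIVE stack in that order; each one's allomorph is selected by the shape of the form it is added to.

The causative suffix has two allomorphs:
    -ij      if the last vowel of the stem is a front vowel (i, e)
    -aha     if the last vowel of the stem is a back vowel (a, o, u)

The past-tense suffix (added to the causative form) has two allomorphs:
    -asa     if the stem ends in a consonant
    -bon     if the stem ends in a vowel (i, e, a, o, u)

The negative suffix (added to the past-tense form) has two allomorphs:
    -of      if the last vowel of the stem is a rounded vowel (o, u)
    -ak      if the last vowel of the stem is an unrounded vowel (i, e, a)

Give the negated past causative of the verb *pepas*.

The last vowel of *pepas* is /a/, which is a back vowel, so the causative suffix is -aha, giving *pepasaha*.
The causative form *pepasaha* — final sound /a/ (a vowel) → -bon → *pepasahabon*.
The past-tense form *pepasahabon* — last vowel /o/ (a rounded vowel) → -of → *pepasahabonof*.

pepasahabonof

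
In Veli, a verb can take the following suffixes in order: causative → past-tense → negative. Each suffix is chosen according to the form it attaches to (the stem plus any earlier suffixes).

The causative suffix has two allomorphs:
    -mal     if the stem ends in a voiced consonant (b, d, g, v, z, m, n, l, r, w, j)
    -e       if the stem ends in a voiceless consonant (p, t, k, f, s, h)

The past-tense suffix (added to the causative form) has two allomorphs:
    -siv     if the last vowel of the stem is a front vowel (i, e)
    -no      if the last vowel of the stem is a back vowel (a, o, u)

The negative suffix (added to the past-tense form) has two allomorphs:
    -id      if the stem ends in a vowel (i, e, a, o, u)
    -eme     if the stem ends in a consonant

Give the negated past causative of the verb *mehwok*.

*mehwok*: final consonant = /k/, voiceless → -e → *mehwoke*.
Since the last vowel of the causative form *mehwoke* is /e/ (a front vowel), it takes -siv, giving *mehwokesiv*.
The past-tense form *mehwokesiv*: final sound = /v/, a consonant → -eme → *mehwokesiveme*.

mehwokesiveme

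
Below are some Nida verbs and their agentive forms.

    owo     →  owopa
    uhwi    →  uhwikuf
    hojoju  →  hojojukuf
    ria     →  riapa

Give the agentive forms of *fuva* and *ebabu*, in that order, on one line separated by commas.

The alternation tracks the last vowel of the stem — -kuf when the last vowel of the stem is a high vowel (*uhwi*, *hojoju*); -pa when the last vowel of the stem is a non-high vowel (*owo*, *ria*).
The last vowel of *fuva* is /a/, which is a non-high vowel, so the suffix is -pa, giving *fuvapa*.
The last vowel of *ebabu* is /u/, which is a high vowel, so the suffix is -kuf, giving *ebabukuf*.

fuvapa, ebabukuf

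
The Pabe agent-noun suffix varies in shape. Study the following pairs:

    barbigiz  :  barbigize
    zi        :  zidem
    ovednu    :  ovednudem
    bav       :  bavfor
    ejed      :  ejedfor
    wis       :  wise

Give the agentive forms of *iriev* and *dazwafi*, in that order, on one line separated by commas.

irievfor, dazwafidem

The alternation tracks the final sound of the stem — -e when the stem ends in a sibilant (*barbigiz*, *wis*); -for when the stem ends in a non-sibilant consonant (*bav*, *ejed*); -dem when the stem ends in a vowel (*zi*, *ovednu*).
The final sound of *iriev* is /v/, which is a non-sibilant consonant, so the suffix is -for, giving *irievfor*.
Since the final sound of *dazwafi* is /i/ (a vowel), it takes -dem, giving *dazwafidem*.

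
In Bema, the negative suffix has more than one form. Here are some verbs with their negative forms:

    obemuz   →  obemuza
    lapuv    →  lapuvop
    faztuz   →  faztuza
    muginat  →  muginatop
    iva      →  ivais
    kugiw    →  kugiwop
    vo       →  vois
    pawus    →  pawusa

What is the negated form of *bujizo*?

The suffix is conditioned by the final sound: -a when the stem ends in a sibilant (*obemuz*, *faztuz*, *pawus*); -op when the stem ends in a non-sibilant consonant (*lapuv*, *muginat*, *kugiw*); -is when the stem ends in a vowel (*iva*, *vo*).
*bujizo*: final sound = /o/, a vowel → -is → *bujizois*.

bujizois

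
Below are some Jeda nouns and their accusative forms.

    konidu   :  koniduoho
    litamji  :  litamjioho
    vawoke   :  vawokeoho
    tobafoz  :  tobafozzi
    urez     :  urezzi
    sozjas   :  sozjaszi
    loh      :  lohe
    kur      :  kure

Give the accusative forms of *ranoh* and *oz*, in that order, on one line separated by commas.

The pattern is sibilance of the final sound: -zi when the stem ends in a sibilant (*tobafoz*, *urez*, *sozjas*); -e when the stem ends in a non-sibilant consonant (*loh*, *kur*); -oho when the stem ends in a vowel (*konidu*, *litamji*, *vawoke*).
*ranoh* — final sound /h/ (a non-sibilant consonant) → -e → *ranohe*.
The final sound of *oz* is /z/, which is a sibilant, so the suffix is -zi, giving *ozzi*.

ranohe, ozzi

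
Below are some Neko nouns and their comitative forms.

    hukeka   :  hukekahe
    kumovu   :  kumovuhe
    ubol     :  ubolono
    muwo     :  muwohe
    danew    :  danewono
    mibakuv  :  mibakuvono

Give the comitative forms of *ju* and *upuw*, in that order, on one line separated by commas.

The suffix is conditioned by the final sound: -ono when the stem ends in a consonant (*ubol*, *danew*, *mibakuv*); -he when the stem ends in a vowel (*hukeka*, *kumovu*, *muwo*).
Since the final sound of *ju* is /u/ (a vowel), it takes -he, giving *juhe*.
The final sound of *upuw* is /w/, which is a consonant, so the suffix is -ono, giving *upuwono*.

juhe, upuwono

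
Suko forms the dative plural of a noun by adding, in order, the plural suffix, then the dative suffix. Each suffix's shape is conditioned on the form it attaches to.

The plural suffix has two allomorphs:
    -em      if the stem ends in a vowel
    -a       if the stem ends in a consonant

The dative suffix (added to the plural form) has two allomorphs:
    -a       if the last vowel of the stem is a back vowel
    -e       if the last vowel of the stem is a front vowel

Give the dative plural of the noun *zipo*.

The final sound of *zipo* is /o/, which is a vowel, so the plural suffix is -em, giving *zipoem*.
The last vowel of the plural form *zipoem* is /e/, which is a front vowel, so the dative suffix is -e, giving *zipoeme*.

zipoeme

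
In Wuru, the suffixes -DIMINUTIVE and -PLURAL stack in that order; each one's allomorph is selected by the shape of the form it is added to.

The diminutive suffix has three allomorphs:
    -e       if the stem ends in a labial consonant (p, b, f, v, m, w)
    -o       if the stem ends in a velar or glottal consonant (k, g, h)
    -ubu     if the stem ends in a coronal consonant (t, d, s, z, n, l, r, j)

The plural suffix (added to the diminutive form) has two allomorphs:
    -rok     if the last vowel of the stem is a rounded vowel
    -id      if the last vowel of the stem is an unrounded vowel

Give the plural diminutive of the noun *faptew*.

fapteweid

*faptew* — final consonant /w/ (labial) → -e → *faptewe*.
The last vowel of the diminutive form *faptewe* is /e/, which is an unrounded vowel, so the plural suffix is -id, giving *fapteweid*.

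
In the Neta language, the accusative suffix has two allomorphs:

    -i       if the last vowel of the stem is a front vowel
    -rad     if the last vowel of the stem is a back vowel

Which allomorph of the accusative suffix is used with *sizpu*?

-rad

*sizpu* — last vowel /u/ (a back vowel) → -rad.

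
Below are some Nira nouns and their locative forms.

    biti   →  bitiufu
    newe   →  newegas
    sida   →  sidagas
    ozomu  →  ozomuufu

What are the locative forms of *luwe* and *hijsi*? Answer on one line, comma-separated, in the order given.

The pattern is height harmony: -ufu when the last vowel of the stem is a high vowel (*biti*, *ozomu*); -gas when the last vowel of the stem is a non-high vowel (*newe*, *sida*).
*luwe*: last vowel = /e/, a non-high vowel → -gas → *luwegas*.
*hijsi*: last vowel = /i/, a high vowel → -ufu → *hijsiufu*.

luwegas, hijsiufu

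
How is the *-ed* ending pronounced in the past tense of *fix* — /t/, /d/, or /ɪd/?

The stem *fix* ends in a voiceless consonant other than /t/.
The -ed suffix is realized as /ɪd/ after /t, d/; as /t/ after other voiceless consonants; and as /d/ after other voiced sounds.
So -ed on *fix* is pronounced /t/.

/t/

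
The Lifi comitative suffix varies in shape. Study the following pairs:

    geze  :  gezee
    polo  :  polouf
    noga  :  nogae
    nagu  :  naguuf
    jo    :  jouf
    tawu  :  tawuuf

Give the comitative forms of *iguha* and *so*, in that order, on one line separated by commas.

iguhae, souf

The alternation tracks the last vowel of the stem — -uf when the last vowel of the stem is a rounded vowel (*polo*, *nagu*, *jo*, *tawu*); -e when the last vowel of the stem is an unrounded vowel (*geze*, *noga*).
*iguha* — last vowel /a/ (an unrounded vowel) → -e → *iguhae*.
Since the last vowel of *so* is /o/ (a rounded vowel), it takes -uf, giving *souf*.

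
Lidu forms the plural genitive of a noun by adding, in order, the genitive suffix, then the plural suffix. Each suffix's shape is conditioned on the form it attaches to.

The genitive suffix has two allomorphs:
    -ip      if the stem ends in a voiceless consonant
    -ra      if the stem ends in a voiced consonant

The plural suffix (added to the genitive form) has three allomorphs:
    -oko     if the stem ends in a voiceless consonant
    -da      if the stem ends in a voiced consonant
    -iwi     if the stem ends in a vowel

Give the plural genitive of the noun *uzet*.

The final consonant of *uzet* is /t/, which is voiceless, so the genitive suffix is -ip, giving *uzetip*.
Since the final sound of the genitive form *uzetip* is /p/ (a voiceless consonant), it takes -oko, giving *uzetipoko*.

uzetipoko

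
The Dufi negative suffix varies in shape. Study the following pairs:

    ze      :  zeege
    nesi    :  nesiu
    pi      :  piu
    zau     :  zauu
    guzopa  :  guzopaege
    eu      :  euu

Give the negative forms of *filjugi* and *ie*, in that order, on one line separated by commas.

Looking at the last vowel of each stem: -u when the last vowel of the stem is a high vowel (*nesi*, *pi*, *zau*, *eu*); -ege when the last vowel of the stem is a non-high vowel (*ze*, *guzopa*).
*filjugi* — last vowel /i/ (a high vowel) → -u → *filjugiu*.
Since the last vowel of *ie* is /e/ (a non-high vowel), it takes -ege, giving *ieege*.

filjugiu, ieege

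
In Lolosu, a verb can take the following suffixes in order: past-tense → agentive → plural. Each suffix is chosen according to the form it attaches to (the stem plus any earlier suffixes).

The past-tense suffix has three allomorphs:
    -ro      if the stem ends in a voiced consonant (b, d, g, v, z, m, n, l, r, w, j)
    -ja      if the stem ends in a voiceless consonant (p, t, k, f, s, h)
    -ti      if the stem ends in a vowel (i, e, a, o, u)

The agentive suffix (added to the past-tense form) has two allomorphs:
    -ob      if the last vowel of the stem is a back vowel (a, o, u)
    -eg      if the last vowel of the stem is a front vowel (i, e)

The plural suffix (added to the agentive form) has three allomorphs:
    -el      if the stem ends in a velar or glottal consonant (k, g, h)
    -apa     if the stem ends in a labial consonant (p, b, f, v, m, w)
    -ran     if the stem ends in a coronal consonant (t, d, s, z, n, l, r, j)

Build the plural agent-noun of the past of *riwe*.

Since the final sound of *riwe* is /e/ (a vowel), it takes -ti, giving *riweti*.
The last vowel of the past-tense form *riweti* is /i/, which is a front vowel, so the agentive suffix is -eg, giving *riwetieg*.
The agentive form *riwetieg*: final consonant = /g/, velar/glottal → -el → *riwetiegel*.

riwetiegel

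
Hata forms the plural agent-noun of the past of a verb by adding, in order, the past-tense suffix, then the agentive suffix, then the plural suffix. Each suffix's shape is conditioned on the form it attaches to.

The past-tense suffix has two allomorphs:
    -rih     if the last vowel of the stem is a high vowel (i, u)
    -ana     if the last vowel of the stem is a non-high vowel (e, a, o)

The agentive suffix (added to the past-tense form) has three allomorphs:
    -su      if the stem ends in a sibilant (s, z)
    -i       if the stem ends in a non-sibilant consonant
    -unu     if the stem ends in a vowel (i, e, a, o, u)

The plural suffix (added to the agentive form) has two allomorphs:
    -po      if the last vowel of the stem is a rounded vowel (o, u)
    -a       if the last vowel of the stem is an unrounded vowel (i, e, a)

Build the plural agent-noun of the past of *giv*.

givrihia

*giv*: last vowel = /i/, a high vowel → -rih → *givrih*.
The past-tense form *givrih*: final sound = /h/, a non-sibilant consonant → -i → *givrihi*.
The agentive form *givrihi* — last vowel /i/ (an unrounded vowel) → -a → *givrihia*.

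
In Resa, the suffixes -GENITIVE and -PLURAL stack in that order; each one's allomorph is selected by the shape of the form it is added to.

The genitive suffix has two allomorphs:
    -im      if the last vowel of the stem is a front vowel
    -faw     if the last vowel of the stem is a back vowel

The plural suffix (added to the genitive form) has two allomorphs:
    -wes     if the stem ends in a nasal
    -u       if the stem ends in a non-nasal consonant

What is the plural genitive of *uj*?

*uj*: last vowel = /u/, a back vowel → -faw → *ujfaw*.
The genitive form *ujfaw* — final consonant /w/ (non-nasal) → -u → *ujfawu*.

ujfawu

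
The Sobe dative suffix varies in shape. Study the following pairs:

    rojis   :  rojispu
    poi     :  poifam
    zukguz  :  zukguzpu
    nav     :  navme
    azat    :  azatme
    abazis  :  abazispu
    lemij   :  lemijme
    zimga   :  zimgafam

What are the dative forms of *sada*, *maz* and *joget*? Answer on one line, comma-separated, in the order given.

The alternation tracks the final sound of the stem — -pu when the stem ends in a sibilant (*rojis*, *zukguz*, *abazis*); -me when the stem ends in a non-sibilant consonant (*nav*, *azat*, *lemij*); -fam when the stem ends in a vowel (*poi*, *zimga*).
*sada* — final sound /a/ (a vowel) → -fam → *sadafam*.
The final sound of *maz* is /z/, which is a sibilant, so the suffix is -pu, giving *mazpu*.
The final sound of *joget* is /t/, which is a non-sibilant consonant, so the suffix is -me, giving *jogetme*.

sadafam, mazpu, jogetme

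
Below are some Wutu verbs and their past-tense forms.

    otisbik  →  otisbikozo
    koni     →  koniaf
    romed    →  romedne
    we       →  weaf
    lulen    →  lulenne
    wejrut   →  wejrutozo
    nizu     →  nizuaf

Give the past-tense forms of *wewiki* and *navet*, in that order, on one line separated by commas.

The suffix is conditioned by the final sound: -ozo when the stem ends in a voiceless consonant (*otisbik*, *wejrut*); -ne when the stem ends in a voiced consonant (*romed*, *lulen*); -af when the stem ends in a vowel (*koni*, *we*, *nizu*).
Since the final sound of *wewiki* is /i/ (a vowel), it takes -af, giving *wewikiaf*.
*navet*: final sound = /t/, a voiceless consonant → -ozo → *navetozo*.

wewikiaf, navetozo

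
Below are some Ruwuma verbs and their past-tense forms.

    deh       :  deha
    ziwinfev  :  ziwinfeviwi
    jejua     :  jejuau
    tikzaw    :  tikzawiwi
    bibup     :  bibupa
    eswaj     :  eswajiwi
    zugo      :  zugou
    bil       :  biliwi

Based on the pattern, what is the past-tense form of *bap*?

The pattern is voicing of the final sound: -a when the stem ends in a voiceless consonant (*deh*, *bibup*); -iwi when the stem ends in a voiced consonant (*ziwinfev*, *tikzaw*, *eswaj*, *bil*); -u when the stem ends in a vowel (*jejua*, *zugo*).
*bap* — final sound /p/ (a voiceless consonant) → -a → *bapa*.

bapa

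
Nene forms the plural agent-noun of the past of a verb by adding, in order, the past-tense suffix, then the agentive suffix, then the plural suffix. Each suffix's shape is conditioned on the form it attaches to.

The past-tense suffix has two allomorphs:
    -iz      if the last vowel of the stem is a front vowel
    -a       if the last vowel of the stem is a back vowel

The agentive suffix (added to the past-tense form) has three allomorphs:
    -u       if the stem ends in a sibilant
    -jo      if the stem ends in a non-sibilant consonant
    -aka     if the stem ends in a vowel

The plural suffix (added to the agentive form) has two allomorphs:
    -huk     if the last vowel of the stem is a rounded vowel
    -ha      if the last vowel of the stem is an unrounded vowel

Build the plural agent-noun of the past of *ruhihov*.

ruhihovaakaha

Since the last vowel of *ruhihov* is /o/ (a back vowel), it takes -a, giving *ruhihova*.
The final sound of the past-tense form *ruhihova* is /a/, which is a vowel, so the agentive suffix is -aka, giving *ruhihovaaka*.
The last vowel of the agentive form *ruhihovaaka* is /a/, which is an unrounded vowel, so the plural suffix is -ha, giving *ruhihovaakaha*.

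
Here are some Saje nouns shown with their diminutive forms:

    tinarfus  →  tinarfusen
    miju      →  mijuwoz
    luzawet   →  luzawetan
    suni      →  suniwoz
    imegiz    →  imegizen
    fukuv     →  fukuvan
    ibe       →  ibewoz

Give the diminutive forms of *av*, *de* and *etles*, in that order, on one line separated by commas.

The suffix is conditioned by the final sound: -en when the stem ends in a sibilant (*tinarfus*, *imegiz*); -an when the stem ends in a non-sibilant consonant (*luzawet*, *fukuv*); -woz when the stem ends in a vowel (*miju*, *suni*, *ibe*).
The final sound of *av* is /v/, which is a non-sibilant consonant, so the suffix is -an, giving *avan*.
Since the final sound of *de* is /e/ (a vowel), it takes -woz, giving *dewoz*.
The final sound of *etles* is /s/, which is a sibilant, so the suffix is -en, giving *etlesen*.

avan, dewoz, etlesen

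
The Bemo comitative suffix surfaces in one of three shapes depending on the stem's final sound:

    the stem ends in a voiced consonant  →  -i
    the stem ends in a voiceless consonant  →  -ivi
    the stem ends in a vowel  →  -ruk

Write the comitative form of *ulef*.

ulefivi

Since the final sound of *ulef* is /f/ (a voiceless consonant), it takes -ivi, giving *ulefivi*.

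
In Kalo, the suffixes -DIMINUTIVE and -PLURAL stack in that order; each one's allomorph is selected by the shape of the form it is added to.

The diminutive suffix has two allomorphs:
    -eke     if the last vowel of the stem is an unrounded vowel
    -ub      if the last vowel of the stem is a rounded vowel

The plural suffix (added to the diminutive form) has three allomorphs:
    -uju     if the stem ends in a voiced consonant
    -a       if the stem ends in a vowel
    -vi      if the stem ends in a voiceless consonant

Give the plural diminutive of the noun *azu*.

The last vowel of *azu* is /u/, which is a rounded vowel, so the diminutive suffix is -ub, giving *azuub*.
The diminutive form *azuub* — final sound /b/ (a voiced consonant) → -uju → *azuubuju*.

azuubuju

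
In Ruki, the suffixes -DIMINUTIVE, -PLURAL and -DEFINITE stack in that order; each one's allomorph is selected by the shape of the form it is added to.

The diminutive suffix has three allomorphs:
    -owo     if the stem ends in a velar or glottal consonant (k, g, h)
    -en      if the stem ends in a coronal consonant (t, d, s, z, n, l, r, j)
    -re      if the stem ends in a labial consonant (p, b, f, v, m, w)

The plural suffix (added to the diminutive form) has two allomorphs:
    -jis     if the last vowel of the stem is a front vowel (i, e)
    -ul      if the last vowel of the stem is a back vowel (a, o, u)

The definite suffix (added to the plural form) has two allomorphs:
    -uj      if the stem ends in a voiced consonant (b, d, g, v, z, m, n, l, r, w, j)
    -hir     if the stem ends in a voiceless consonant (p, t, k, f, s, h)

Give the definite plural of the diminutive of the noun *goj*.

gojenjishir

*goj* — final consonant /j/ (coronal) → -en → *gojen*.
The last vowel of the diminutive form *gojen* is /e/, which is a front vowel, so the plural suffix is -jis, giving *gojenjis*.
Since the final consonant of the plural form *gojenjis* is /s/ (voiceless), it takes -hir, giving *gojenjishir*.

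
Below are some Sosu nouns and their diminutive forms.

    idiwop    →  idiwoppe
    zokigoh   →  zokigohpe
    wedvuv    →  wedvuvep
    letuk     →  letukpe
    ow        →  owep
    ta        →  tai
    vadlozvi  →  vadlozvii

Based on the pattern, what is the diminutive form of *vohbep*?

vohbeppe

The pattern is voicing of the final sound: -pe when the stem ends in a voiceless consonant (*idiwop*, *zokigoh*, *letuk*); -ep when the stem ends in a voiced consonant (*wedvuv*, *ow*); -i when the stem ends in a vowel (*ta*, *vadlozvi*).
*vohbep* — final sound /p/ (a voiceless consonant) → -pe → *vohbeppe*.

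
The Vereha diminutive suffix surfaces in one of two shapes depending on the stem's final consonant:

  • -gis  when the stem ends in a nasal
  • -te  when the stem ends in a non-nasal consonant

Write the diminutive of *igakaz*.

igakazte

The final consonant of *igakaz* is /z/, which is non-nasal, so the suffix is -te, giving *igakazte*.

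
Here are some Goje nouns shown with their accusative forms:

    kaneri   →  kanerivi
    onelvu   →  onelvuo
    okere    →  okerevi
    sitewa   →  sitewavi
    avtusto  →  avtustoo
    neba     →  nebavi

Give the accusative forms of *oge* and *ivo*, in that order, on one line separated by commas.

The pattern is rounding harmony: -o when the last vowel of the stem is a rounded vowel (*onelvu*, *avtusto*); -vi when the last vowel of the stem is an unrounded vowel (*kaneri*, *okere*, *sitewa*, *neba*).
Since the last vowel of *oge* is /e/ (an unrounded vowel), it takes -vi, giving *ogevi*.
*ivo* — last vowel /o/ (a rounded vowel) → -o → *ivoo*.

ogevi, ivoo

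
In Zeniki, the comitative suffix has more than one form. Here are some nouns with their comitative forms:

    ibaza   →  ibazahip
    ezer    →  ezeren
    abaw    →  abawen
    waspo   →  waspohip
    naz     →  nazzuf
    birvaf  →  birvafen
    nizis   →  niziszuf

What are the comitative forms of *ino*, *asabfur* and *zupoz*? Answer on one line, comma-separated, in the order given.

inohip, asabfuren, zupozzuf

The alternation tracks the final sound of the stem — -zuf when the stem ends in a sibilant (*naz*, *nizis*); -en when the stem ends in a non-sibilant consonant (*ezer*, *abaw*, *birvaf*); -hip when the stem ends in a vowel (*ibaza*, *waspo*).
Since the final sound of *ino* is /o/ (a vowel), it takes -hip, giving *inohip*.
*asabfur* — final sound /r/ (a non-sibilant consonant) → -en → *asabfuren*.
The final sound of *zupoz* is /z/, which is a sibilant, so the suffix is -zuf, giving *zupozzuf*.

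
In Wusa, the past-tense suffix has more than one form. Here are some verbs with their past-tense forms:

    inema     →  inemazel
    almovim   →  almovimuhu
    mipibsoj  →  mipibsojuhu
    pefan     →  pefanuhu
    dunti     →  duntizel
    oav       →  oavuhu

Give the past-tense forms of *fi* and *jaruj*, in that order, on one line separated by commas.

Looking at the final sound of each stem: -uhu when the stem ends in a consonant (*almovim*, *mipibsoj*, *pefan*, *oav*); -zel when the stem ends in a vowel (*inema*, *dunti*).
The final sound of *fi* is /i/, which is a vowel, so the suffix is -zel, giving *fizel*.
*jaruj*: final sound = /j/, a consonant → -uhu → *jarujuhu*.

fizel, jarujuhu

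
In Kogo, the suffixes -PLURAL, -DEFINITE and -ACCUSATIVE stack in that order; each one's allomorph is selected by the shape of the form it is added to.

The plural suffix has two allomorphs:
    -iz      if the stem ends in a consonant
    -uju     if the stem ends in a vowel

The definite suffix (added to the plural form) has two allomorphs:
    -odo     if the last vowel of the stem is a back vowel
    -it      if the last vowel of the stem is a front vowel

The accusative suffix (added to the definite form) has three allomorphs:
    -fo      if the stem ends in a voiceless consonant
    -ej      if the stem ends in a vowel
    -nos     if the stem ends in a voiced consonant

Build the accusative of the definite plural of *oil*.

oilizitfo

*oil*: final sound = /l/, a consonant → -iz → *oiliz*.
The plural form *oiliz* — last vowel /i/ (a front vowel) → -it → *oilizit*.
The definite form *oilizit* — final sound /t/ (a voiceless consonant) → -fo → *oilizitfo*.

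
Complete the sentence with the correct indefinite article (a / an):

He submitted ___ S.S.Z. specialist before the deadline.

The indefinite article is chosen by the initial *sound* of the following word, not its spelling.
The initialism *S.S.Z.* is read letter by letter; the first letter, S, is pronounced /ɛs/, which begins with a vowel sound.
So the article is *an*: He submitted an S.S.Z. specialist before the deadline.

an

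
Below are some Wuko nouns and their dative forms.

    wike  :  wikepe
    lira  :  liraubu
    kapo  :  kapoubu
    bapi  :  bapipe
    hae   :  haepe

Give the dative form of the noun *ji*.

The suffix is conditioned by the last vowel: -pe when the last vowel of the stem is a front vowel (*wike*, *bapi*, *hae*); -ubu when the last vowel of the stem is a back vowel (*lira*, *kapo*).
The last vowel of *ji* is /i/, which is a front vowel, so the suffix is -pe, giving *jipe*.

jipe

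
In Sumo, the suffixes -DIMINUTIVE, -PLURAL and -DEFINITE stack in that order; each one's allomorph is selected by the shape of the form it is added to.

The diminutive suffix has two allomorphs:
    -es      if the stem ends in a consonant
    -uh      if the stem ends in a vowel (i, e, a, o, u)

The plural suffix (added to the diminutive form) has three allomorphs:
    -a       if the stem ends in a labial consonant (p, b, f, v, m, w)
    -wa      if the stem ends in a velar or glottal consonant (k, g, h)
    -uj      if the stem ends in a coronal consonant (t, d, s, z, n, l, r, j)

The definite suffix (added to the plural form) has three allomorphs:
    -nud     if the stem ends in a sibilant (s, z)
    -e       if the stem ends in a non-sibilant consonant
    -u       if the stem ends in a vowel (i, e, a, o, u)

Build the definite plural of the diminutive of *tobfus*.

tobfusesuje

Since the final sound of *tobfus* is /s/ (a consonant), it takes -es, giving *tobfuses*.
The diminutive form *tobfuses* — final consonant /s/ (coronal) → -uj → *tobfusesuj*.
The plural form *tobfusesuj* — final sound /j/ (a non-sibilant consonant) → -e → *tobfusesuje*.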